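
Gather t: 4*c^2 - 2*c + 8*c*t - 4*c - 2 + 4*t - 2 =4*c^2 - 6*c + t*(8*c + 4) - 4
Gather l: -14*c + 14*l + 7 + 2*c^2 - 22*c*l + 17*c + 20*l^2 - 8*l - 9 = 2*c^2 + 3*c + 20*l^2 + l*(6 - 22*c) - 2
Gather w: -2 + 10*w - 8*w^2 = -8*w^2 + 10*w - 2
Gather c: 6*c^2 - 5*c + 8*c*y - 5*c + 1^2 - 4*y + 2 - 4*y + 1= 6*c^2 + c*(8*y - 10) - 8*y + 4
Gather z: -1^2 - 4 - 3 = -8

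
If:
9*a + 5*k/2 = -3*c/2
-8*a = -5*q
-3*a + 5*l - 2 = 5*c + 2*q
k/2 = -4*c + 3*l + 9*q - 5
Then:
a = 5*q/8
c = 249*q/14 - 38/7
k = 114/35 - 1809*q/140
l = 5197*q/280 - 176/35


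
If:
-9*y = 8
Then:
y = -8/9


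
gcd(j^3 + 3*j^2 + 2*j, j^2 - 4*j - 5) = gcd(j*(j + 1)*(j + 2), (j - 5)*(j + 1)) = j + 1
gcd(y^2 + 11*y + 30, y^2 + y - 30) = y + 6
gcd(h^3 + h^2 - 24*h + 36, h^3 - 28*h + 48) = h^2 + 4*h - 12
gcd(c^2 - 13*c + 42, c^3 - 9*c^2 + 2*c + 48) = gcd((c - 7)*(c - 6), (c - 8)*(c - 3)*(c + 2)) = 1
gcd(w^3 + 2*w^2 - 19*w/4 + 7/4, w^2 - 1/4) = w - 1/2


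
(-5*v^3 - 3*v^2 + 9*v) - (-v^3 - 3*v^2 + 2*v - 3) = -4*v^3 + 7*v + 3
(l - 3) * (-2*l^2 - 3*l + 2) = -2*l^3 + 3*l^2 + 11*l - 6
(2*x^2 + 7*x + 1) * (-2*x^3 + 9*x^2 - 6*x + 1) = -4*x^5 + 4*x^4 + 49*x^3 - 31*x^2 + x + 1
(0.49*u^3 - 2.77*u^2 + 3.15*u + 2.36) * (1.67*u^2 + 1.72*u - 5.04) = 0.8183*u^5 - 3.7831*u^4 - 1.9735*u^3 + 23.32*u^2 - 11.8168*u - 11.8944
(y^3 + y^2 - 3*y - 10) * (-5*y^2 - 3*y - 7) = -5*y^5 - 8*y^4 + 5*y^3 + 52*y^2 + 51*y + 70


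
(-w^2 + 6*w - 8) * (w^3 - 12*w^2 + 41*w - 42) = -w^5 + 18*w^4 - 121*w^3 + 384*w^2 - 580*w + 336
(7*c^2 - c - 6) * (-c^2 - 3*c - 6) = -7*c^4 - 20*c^3 - 33*c^2 + 24*c + 36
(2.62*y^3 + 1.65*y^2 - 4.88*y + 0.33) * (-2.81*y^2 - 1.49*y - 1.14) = -7.3622*y^5 - 8.5403*y^4 + 8.2675*y^3 + 4.4629*y^2 + 5.0715*y - 0.3762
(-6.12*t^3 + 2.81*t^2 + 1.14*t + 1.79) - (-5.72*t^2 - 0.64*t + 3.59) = -6.12*t^3 + 8.53*t^2 + 1.78*t - 1.8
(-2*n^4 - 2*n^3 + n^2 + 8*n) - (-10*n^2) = -2*n^4 - 2*n^3 + 11*n^2 + 8*n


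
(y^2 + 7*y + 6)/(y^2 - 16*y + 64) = (y^2 + 7*y + 6)/(y^2 - 16*y + 64)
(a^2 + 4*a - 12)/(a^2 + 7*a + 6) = (a - 2)/(a + 1)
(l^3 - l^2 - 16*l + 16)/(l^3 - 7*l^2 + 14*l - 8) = (l + 4)/(l - 2)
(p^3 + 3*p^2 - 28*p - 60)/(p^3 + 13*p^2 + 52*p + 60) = (p - 5)/(p + 5)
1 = 1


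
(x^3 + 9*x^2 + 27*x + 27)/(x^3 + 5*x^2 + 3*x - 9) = (x + 3)/(x - 1)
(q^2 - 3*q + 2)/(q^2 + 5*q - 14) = (q - 1)/(q + 7)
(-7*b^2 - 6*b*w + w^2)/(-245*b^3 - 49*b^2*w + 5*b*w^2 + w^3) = (b + w)/(35*b^2 + 12*b*w + w^2)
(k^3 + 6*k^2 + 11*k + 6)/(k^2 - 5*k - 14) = (k^2 + 4*k + 3)/(k - 7)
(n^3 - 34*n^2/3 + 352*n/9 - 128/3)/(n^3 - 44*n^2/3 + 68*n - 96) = (n - 8/3)/(n - 6)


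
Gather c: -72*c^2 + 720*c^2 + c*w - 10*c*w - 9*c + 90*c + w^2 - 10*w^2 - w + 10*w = 648*c^2 + c*(81 - 9*w) - 9*w^2 + 9*w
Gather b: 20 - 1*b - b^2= -b^2 - b + 20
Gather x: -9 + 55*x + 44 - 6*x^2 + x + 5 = -6*x^2 + 56*x + 40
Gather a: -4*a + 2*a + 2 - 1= 1 - 2*a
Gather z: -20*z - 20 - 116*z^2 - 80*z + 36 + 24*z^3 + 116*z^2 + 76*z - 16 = 24*z^3 - 24*z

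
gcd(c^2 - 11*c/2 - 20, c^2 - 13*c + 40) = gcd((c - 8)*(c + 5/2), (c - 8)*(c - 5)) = c - 8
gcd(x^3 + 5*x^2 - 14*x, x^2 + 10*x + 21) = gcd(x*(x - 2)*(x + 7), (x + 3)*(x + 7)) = x + 7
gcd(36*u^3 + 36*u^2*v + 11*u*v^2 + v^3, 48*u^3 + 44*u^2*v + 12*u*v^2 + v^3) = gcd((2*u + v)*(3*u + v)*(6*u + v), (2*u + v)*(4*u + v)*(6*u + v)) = 12*u^2 + 8*u*v + v^2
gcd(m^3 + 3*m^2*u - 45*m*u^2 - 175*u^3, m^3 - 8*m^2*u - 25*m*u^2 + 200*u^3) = m + 5*u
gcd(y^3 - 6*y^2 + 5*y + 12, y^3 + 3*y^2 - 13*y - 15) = y^2 - 2*y - 3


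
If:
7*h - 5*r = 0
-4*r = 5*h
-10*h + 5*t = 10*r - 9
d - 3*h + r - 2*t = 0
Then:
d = -18/5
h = 0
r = 0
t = -9/5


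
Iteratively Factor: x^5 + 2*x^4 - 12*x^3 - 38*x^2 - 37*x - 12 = (x + 1)*(x^4 + x^3 - 13*x^2 - 25*x - 12) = (x + 1)^2*(x^3 - 13*x - 12) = (x - 4)*(x + 1)^2*(x^2 + 4*x + 3) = (x - 4)*(x + 1)^2*(x + 3)*(x + 1)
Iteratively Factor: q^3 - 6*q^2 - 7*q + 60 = (q + 3)*(q^2 - 9*q + 20) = (q - 5)*(q + 3)*(q - 4)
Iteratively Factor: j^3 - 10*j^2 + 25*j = (j - 5)*(j^2 - 5*j) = j*(j - 5)*(j - 5)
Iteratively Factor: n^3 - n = (n - 1)*(n^2 + n) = (n - 1)*(n + 1)*(n)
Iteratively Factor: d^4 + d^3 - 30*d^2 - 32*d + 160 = (d + 4)*(d^3 - 3*d^2 - 18*d + 40) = (d + 4)^2*(d^2 - 7*d + 10) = (d - 5)*(d + 4)^2*(d - 2)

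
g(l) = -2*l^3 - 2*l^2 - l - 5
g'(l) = -6*l^2 - 4*l - 1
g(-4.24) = 115.73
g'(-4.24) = -91.91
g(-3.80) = 79.66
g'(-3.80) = -72.44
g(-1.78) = 1.72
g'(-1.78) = -12.89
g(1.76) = -23.86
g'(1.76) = -26.63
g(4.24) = -197.65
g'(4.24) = -125.83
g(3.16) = -91.24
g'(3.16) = -73.55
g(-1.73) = 1.10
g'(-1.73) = -12.04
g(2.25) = -40.16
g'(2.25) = -40.38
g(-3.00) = 34.00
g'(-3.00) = -43.00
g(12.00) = -3761.00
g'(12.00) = -913.00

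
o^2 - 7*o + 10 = (o - 5)*(o - 2)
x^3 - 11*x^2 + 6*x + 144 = (x - 8)*(x - 6)*(x + 3)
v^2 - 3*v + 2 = (v - 2)*(v - 1)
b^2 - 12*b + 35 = (b - 7)*(b - 5)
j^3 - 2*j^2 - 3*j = j*(j - 3)*(j + 1)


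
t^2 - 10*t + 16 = (t - 8)*(t - 2)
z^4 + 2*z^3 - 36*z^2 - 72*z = z*(z - 6)*(z + 2)*(z + 6)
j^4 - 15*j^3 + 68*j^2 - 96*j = j*(j - 8)*(j - 4)*(j - 3)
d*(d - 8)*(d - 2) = d^3 - 10*d^2 + 16*d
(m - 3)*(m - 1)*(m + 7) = m^3 + 3*m^2 - 25*m + 21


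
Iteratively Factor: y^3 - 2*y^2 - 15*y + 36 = (y + 4)*(y^2 - 6*y + 9) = (y - 3)*(y + 4)*(y - 3)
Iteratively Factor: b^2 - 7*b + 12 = (b - 3)*(b - 4)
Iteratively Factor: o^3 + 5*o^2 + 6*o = (o)*(o^2 + 5*o + 6) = o*(o + 2)*(o + 3)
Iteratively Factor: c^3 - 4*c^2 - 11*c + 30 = (c - 2)*(c^2 - 2*c - 15) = (c - 2)*(c + 3)*(c - 5)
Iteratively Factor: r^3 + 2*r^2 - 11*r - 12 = (r - 3)*(r^2 + 5*r + 4) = (r - 3)*(r + 1)*(r + 4)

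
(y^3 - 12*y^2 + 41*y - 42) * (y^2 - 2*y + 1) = y^5 - 14*y^4 + 66*y^3 - 136*y^2 + 125*y - 42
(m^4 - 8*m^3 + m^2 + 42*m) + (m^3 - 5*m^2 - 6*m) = m^4 - 7*m^3 - 4*m^2 + 36*m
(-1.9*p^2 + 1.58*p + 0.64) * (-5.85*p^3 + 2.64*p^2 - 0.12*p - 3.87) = 11.115*p^5 - 14.259*p^4 + 0.655200000000001*p^3 + 8.853*p^2 - 6.1914*p - 2.4768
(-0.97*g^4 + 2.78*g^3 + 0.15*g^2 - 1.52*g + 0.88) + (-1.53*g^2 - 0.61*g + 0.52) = -0.97*g^4 + 2.78*g^3 - 1.38*g^2 - 2.13*g + 1.4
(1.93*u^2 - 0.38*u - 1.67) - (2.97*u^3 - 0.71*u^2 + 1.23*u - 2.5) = -2.97*u^3 + 2.64*u^2 - 1.61*u + 0.83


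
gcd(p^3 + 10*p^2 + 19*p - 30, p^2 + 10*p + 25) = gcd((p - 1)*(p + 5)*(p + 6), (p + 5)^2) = p + 5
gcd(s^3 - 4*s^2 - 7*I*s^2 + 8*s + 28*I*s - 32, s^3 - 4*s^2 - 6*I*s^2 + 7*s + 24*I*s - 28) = s^2 + s*(-4 + I) - 4*I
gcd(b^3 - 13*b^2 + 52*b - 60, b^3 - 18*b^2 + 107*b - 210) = b^2 - 11*b + 30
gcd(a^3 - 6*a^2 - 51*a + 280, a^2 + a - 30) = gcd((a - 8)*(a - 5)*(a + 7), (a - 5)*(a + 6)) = a - 5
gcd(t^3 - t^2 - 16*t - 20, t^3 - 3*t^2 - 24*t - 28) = t^2 + 4*t + 4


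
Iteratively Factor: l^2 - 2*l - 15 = (l + 3)*(l - 5)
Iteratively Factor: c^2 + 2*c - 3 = (c + 3)*(c - 1)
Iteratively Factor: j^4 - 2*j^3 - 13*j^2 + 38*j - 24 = (j - 1)*(j^3 - j^2 - 14*j + 24) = (j - 3)*(j - 1)*(j^2 + 2*j - 8) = (j - 3)*(j - 2)*(j - 1)*(j + 4)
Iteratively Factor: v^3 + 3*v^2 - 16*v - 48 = (v + 4)*(v^2 - v - 12) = (v + 3)*(v + 4)*(v - 4)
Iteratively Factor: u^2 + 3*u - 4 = (u - 1)*(u + 4)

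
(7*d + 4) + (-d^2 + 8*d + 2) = -d^2 + 15*d + 6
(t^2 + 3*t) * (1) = t^2 + 3*t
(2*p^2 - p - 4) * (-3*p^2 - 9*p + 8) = -6*p^4 - 15*p^3 + 37*p^2 + 28*p - 32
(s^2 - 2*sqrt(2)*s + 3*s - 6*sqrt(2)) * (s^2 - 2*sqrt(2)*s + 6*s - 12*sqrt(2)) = s^4 - 4*sqrt(2)*s^3 + 9*s^3 - 36*sqrt(2)*s^2 + 26*s^2 - 72*sqrt(2)*s + 72*s + 144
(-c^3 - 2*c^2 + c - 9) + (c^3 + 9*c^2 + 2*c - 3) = 7*c^2 + 3*c - 12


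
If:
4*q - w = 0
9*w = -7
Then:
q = -7/36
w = -7/9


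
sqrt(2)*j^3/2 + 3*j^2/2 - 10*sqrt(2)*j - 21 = (j - 3*sqrt(2))*(j + 7*sqrt(2)/2)*(sqrt(2)*j/2 + 1)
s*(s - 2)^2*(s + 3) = s^4 - s^3 - 8*s^2 + 12*s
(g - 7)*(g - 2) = g^2 - 9*g + 14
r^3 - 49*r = r*(r - 7)*(r + 7)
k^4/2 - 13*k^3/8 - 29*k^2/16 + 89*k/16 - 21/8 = (k/2 + 1)*(k - 7/2)*(k - 1)*(k - 3/4)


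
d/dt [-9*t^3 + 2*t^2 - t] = -27*t^2 + 4*t - 1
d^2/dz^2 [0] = 0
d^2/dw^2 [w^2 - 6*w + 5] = 2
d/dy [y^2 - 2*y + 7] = 2*y - 2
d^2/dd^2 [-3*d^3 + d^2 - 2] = 2 - 18*d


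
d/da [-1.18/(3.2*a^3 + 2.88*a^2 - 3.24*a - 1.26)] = (11.328*a^2 + 6.7968*a - 3.8232)/(3.2*a^3 + 2.88*a^2 - 3.24*a - 1.26)^2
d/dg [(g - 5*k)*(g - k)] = 2*g - 6*k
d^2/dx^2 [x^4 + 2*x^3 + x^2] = 12*x^2 + 12*x + 2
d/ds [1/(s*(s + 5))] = (-2*s - 5)/(s^2*(s^2 + 10*s + 25))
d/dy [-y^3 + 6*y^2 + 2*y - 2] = -3*y^2 + 12*y + 2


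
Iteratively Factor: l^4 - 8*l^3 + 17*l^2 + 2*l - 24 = (l + 1)*(l^3 - 9*l^2 + 26*l - 24) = (l - 4)*(l + 1)*(l^2 - 5*l + 6) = (l - 4)*(l - 2)*(l + 1)*(l - 3)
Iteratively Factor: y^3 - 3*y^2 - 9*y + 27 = (y - 3)*(y^2 - 9) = (y - 3)*(y + 3)*(y - 3)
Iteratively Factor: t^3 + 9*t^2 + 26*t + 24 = (t + 3)*(t^2 + 6*t + 8) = (t + 2)*(t + 3)*(t + 4)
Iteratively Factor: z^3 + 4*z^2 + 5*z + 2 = (z + 1)*(z^2 + 3*z + 2) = (z + 1)*(z + 2)*(z + 1)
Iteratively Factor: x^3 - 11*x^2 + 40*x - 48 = (x - 3)*(x^2 - 8*x + 16) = (x - 4)*(x - 3)*(x - 4)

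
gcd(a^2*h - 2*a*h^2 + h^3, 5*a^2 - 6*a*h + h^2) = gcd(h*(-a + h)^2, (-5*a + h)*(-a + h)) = a - h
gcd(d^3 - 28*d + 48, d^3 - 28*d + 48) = d^3 - 28*d + 48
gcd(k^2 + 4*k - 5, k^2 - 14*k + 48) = 1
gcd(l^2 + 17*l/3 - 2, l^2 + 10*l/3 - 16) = l + 6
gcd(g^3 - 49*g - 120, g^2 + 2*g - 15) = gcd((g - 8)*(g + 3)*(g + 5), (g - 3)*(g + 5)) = g + 5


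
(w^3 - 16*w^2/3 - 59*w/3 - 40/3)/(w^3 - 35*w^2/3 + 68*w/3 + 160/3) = (3*w^2 + 8*w + 5)/(3*w^2 - 11*w - 20)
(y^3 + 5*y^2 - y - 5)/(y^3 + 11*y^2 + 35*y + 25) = (y - 1)/(y + 5)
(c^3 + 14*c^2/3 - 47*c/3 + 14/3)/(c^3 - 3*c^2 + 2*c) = (3*c^2 + 20*c - 7)/(3*c*(c - 1))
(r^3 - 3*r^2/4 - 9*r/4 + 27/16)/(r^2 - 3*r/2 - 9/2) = (8*r^2 - 18*r + 9)/(8*(r - 3))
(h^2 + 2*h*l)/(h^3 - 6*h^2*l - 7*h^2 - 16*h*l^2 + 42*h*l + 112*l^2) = h/(h^2 - 8*h*l - 7*h + 56*l)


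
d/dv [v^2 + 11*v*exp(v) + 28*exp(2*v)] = 11*v*exp(v) + 2*v + 56*exp(2*v) + 11*exp(v)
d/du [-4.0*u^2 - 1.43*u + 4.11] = -8.0*u - 1.43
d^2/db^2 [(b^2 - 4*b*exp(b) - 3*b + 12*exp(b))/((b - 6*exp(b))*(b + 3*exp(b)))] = (-b^5*exp(b) + 69*b^4*exp(2*b) + 5*b^4*exp(b) - 270*b^3*exp(3*b) - 345*b^3*exp(2*b) - 14*b^3*exp(b) - 6*b^3 + 1512*b^2*exp(4*b) + 1350*b^2*exp(3*b) + 756*b^2*exp(2*b) + 72*b^2*exp(b) - 1296*b*exp(5*b) - 7560*b*exp(4*b) - 3024*b*exp(3*b) - 540*b*exp(2*b) + 6480*exp(5*b) + 7560*exp(4*b) + 972*exp(3*b))/(b^6 - 9*b^5*exp(b) - 27*b^4*exp(2*b) + 297*b^3*exp(3*b) + 486*b^2*exp(4*b) - 2916*b*exp(5*b) - 5832*exp(6*b))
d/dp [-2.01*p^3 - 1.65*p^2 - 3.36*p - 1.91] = -6.03*p^2 - 3.3*p - 3.36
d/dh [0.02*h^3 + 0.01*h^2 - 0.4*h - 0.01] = 0.06*h^2 + 0.02*h - 0.4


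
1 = 1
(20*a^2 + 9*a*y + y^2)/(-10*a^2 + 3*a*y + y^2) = (4*a + y)/(-2*a + y)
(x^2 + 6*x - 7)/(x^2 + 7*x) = (x - 1)/x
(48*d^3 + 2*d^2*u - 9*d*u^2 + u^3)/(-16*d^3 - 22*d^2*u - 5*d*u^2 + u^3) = (-3*d + u)/(d + u)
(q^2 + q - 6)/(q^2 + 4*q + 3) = (q - 2)/(q + 1)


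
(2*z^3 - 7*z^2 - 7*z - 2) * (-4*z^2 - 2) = -8*z^5 + 28*z^4 + 24*z^3 + 22*z^2 + 14*z + 4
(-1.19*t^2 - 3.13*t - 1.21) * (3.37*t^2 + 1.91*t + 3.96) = -4.0103*t^4 - 12.821*t^3 - 14.7684*t^2 - 14.7059*t - 4.7916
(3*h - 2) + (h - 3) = 4*h - 5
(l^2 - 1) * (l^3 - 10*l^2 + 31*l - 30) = l^5 - 10*l^4 + 30*l^3 - 20*l^2 - 31*l + 30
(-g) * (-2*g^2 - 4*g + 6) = 2*g^3 + 4*g^2 - 6*g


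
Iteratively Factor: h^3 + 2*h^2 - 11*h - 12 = (h + 1)*(h^2 + h - 12) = (h - 3)*(h + 1)*(h + 4)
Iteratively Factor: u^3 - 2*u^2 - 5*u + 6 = (u - 3)*(u^2 + u - 2) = (u - 3)*(u + 2)*(u - 1)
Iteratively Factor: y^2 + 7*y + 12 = (y + 4)*(y + 3)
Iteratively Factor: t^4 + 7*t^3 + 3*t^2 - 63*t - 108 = (t + 3)*(t^3 + 4*t^2 - 9*t - 36) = (t - 3)*(t + 3)*(t^2 + 7*t + 12) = (t - 3)*(t + 3)^2*(t + 4)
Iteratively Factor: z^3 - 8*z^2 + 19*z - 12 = (z - 4)*(z^2 - 4*z + 3) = (z - 4)*(z - 3)*(z - 1)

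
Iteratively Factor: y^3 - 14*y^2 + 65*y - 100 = (y - 5)*(y^2 - 9*y + 20) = (y - 5)^2*(y - 4)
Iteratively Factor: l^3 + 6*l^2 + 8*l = (l)*(l^2 + 6*l + 8) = l*(l + 2)*(l + 4)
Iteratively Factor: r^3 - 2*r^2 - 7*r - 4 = (r + 1)*(r^2 - 3*r - 4) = (r + 1)^2*(r - 4)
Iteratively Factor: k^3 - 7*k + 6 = (k - 2)*(k^2 + 2*k - 3) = (k - 2)*(k + 3)*(k - 1)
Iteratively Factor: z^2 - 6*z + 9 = (z - 3)*(z - 3)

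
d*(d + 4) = d^2 + 4*d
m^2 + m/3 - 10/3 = (m - 5/3)*(m + 2)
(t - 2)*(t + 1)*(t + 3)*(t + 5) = t^4 + 7*t^3 + 5*t^2 - 31*t - 30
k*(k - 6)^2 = k^3 - 12*k^2 + 36*k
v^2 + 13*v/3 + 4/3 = (v + 1/3)*(v + 4)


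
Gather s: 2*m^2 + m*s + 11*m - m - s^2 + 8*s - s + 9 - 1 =2*m^2 + 10*m - s^2 + s*(m + 7) + 8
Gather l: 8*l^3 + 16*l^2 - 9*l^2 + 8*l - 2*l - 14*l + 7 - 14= 8*l^3 + 7*l^2 - 8*l - 7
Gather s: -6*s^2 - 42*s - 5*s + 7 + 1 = -6*s^2 - 47*s + 8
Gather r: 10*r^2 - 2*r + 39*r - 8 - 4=10*r^2 + 37*r - 12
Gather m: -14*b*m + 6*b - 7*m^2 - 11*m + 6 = 6*b - 7*m^2 + m*(-14*b - 11) + 6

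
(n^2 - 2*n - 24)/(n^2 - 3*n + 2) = (n^2 - 2*n - 24)/(n^2 - 3*n + 2)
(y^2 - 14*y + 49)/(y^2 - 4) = (y^2 - 14*y + 49)/(y^2 - 4)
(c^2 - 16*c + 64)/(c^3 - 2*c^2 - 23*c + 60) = (c^2 - 16*c + 64)/(c^3 - 2*c^2 - 23*c + 60)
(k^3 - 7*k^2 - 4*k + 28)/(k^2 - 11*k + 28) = (k^2 - 4)/(k - 4)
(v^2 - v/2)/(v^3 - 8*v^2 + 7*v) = (v - 1/2)/(v^2 - 8*v + 7)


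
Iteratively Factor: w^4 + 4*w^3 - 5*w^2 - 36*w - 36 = (w + 2)*(w^3 + 2*w^2 - 9*w - 18) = (w + 2)^2*(w^2 - 9) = (w + 2)^2*(w + 3)*(w - 3)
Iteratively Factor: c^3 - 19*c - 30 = (c - 5)*(c^2 + 5*c + 6) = (c - 5)*(c + 3)*(c + 2)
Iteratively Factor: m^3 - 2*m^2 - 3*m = (m + 1)*(m^2 - 3*m) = (m - 3)*(m + 1)*(m)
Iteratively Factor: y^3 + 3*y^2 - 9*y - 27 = (y + 3)*(y^2 - 9) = (y - 3)*(y + 3)*(y + 3)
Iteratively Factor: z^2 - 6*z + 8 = (z - 4)*(z - 2)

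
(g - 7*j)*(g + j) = g^2 - 6*g*j - 7*j^2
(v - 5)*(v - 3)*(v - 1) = v^3 - 9*v^2 + 23*v - 15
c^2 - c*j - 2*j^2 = (c - 2*j)*(c + j)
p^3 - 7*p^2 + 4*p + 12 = (p - 6)*(p - 2)*(p + 1)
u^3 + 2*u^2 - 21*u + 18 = (u - 3)*(u - 1)*(u + 6)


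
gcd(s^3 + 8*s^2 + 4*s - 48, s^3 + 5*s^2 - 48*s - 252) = s + 6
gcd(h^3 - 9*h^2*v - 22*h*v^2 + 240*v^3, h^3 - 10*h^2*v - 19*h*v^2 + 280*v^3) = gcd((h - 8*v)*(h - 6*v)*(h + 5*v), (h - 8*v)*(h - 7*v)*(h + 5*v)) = -h^2 + 3*h*v + 40*v^2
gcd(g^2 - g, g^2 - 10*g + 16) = 1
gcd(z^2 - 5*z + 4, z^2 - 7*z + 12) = z - 4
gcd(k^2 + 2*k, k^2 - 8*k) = k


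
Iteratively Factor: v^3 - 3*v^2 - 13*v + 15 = (v - 5)*(v^2 + 2*v - 3) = (v - 5)*(v - 1)*(v + 3)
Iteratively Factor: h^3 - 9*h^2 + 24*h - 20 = (h - 5)*(h^2 - 4*h + 4) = (h - 5)*(h - 2)*(h - 2)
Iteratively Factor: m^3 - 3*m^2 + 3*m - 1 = (m - 1)*(m^2 - 2*m + 1) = (m - 1)^2*(m - 1)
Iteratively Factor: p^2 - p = (p)*(p - 1)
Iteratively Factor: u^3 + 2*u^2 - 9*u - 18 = (u - 3)*(u^2 + 5*u + 6) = (u - 3)*(u + 3)*(u + 2)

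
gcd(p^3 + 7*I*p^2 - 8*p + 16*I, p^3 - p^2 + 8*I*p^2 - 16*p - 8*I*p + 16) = p^2 + 8*I*p - 16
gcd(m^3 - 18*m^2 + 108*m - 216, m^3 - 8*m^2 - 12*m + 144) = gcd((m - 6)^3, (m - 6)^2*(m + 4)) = m^2 - 12*m + 36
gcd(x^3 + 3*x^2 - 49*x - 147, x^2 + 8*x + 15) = x + 3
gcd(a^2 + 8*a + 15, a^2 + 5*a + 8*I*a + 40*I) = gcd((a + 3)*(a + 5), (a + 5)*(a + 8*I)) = a + 5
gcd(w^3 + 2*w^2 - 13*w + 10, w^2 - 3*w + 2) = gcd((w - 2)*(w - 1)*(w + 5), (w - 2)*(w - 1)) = w^2 - 3*w + 2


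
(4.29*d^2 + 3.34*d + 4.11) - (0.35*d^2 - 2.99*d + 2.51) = 3.94*d^2 + 6.33*d + 1.6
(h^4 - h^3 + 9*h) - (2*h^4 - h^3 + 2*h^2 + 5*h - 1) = -h^4 - 2*h^2 + 4*h + 1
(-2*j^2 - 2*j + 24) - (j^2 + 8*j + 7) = -3*j^2 - 10*j + 17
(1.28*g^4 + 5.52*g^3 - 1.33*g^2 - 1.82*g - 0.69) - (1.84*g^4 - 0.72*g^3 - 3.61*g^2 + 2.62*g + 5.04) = -0.56*g^4 + 6.24*g^3 + 2.28*g^2 - 4.44*g - 5.73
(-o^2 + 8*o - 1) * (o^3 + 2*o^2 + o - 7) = -o^5 + 6*o^4 + 14*o^3 + 13*o^2 - 57*o + 7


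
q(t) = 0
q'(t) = 0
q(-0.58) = 0.00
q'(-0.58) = 0.00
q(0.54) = 0.00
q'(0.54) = 0.00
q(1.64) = 0.00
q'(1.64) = 0.00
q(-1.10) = 0.00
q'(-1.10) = 0.00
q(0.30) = 0.00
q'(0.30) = 0.00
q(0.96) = 0.00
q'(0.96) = 0.00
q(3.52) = 0.00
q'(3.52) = 0.00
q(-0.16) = 0.00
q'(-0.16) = 0.00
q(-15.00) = 0.00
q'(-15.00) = 0.00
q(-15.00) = 0.00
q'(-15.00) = 0.00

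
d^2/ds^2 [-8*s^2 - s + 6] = -16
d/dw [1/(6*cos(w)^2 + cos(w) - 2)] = (12*cos(w) + 1)*sin(w)/(6*cos(w)^2 + cos(w) - 2)^2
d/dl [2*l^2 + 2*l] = 4*l + 2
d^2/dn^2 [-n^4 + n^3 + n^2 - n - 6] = -12*n^2 + 6*n + 2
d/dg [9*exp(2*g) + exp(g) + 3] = (18*exp(g) + 1)*exp(g)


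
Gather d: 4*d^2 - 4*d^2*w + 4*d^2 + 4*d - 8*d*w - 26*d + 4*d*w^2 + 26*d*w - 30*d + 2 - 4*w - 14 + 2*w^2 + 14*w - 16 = d^2*(8 - 4*w) + d*(4*w^2 + 18*w - 52) + 2*w^2 + 10*w - 28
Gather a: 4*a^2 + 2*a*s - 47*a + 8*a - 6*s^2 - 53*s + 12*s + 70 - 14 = 4*a^2 + a*(2*s - 39) - 6*s^2 - 41*s + 56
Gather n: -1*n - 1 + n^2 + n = n^2 - 1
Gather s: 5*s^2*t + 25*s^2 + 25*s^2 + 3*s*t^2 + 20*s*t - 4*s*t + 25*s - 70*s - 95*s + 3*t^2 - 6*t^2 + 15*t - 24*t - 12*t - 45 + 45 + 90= s^2*(5*t + 50) + s*(3*t^2 + 16*t - 140) - 3*t^2 - 21*t + 90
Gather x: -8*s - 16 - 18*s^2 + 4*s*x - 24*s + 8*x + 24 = -18*s^2 - 32*s + x*(4*s + 8) + 8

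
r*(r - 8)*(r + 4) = r^3 - 4*r^2 - 32*r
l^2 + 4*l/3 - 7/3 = (l - 1)*(l + 7/3)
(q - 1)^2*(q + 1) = q^3 - q^2 - q + 1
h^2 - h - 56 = (h - 8)*(h + 7)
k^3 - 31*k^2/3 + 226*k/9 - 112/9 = (k - 7)*(k - 8/3)*(k - 2/3)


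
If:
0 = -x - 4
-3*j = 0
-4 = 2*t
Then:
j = 0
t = -2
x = -4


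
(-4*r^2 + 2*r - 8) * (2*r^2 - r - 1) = -8*r^4 + 8*r^3 - 14*r^2 + 6*r + 8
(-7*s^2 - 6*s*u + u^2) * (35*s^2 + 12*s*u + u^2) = -245*s^4 - 294*s^3*u - 44*s^2*u^2 + 6*s*u^3 + u^4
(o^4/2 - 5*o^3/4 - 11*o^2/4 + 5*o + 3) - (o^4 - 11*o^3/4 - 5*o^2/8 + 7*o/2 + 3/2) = -o^4/2 + 3*o^3/2 - 17*o^2/8 + 3*o/2 + 3/2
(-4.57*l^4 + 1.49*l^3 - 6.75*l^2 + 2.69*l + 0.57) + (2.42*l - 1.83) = -4.57*l^4 + 1.49*l^3 - 6.75*l^2 + 5.11*l - 1.26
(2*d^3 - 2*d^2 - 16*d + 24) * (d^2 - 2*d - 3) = 2*d^5 - 6*d^4 - 18*d^3 + 62*d^2 - 72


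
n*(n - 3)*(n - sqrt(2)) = n^3 - 3*n^2 - sqrt(2)*n^2 + 3*sqrt(2)*n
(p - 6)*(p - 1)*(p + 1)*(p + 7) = p^4 + p^3 - 43*p^2 - p + 42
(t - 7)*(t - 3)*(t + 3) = t^3 - 7*t^2 - 9*t + 63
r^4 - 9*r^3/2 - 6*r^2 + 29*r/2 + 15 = (r - 5)*(r - 2)*(r + 1)*(r + 3/2)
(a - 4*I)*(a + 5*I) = a^2 + I*a + 20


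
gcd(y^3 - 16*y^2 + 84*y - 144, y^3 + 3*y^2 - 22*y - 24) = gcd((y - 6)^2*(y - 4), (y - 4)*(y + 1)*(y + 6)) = y - 4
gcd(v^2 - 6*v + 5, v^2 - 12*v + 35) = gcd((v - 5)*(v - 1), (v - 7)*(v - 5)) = v - 5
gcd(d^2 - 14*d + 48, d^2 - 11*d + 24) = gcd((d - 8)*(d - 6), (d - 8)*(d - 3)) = d - 8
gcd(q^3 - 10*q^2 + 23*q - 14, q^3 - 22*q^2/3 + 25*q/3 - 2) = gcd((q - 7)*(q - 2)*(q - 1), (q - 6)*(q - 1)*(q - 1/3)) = q - 1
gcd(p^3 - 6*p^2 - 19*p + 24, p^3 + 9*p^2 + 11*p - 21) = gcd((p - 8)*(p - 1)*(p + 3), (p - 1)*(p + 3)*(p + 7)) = p^2 + 2*p - 3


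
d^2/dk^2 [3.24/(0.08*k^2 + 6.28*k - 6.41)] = (-0.041472*k^2 - 3.255552*k + 3.24*(0.16*k + 6.28)*(0.32*k + 12.56) + 3.322944)/(0.08*k^2 + 6.28*k - 6.41)^3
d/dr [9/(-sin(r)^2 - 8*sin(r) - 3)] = 18*(sin(r) + 4)*cos(r)/(sin(r)^2 + 8*sin(r) + 3)^2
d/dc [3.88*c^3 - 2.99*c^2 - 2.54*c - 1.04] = 11.64*c^2 - 5.98*c - 2.54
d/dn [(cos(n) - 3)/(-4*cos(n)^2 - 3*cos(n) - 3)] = 4*(sin(n)^2 + 6*cos(n) + 2)*sin(n)/(4*cos(n)^2 + 3*cos(n) + 3)^2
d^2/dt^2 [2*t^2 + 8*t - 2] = 4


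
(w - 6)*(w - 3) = w^2 - 9*w + 18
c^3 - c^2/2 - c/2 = c*(c - 1)*(c + 1/2)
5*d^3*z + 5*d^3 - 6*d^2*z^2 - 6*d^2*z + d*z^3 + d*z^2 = (-5*d + z)*(-d + z)*(d*z + d)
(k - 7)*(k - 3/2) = k^2 - 17*k/2 + 21/2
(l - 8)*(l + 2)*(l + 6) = l^3 - 52*l - 96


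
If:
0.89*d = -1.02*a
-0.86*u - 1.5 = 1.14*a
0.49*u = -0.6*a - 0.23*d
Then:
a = -2.73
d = 3.13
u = 1.87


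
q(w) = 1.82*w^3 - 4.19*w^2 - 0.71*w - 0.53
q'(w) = 5.46*w^2 - 8.38*w - 0.71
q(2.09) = -3.70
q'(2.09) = 5.63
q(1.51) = -4.89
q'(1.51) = -0.91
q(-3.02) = -86.73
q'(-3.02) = 74.39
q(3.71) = 32.10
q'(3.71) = 43.35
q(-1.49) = -14.79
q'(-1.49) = 23.90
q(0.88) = -3.16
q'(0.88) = -3.86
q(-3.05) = -88.98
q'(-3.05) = 75.64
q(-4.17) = -202.40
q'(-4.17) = 129.18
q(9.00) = 980.47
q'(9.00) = 366.13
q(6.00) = 237.49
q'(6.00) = 145.57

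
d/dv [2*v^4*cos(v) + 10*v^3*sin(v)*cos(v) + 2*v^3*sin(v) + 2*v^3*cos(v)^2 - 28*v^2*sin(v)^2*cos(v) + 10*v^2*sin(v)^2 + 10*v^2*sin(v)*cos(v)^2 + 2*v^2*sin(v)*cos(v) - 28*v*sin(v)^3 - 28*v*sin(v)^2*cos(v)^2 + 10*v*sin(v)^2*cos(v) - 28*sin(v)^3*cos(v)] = -2*v^4*sin(v) - 20*v^3*sin(v)^2 - 4*v^3*sin(v)*cos(v) + 10*v^3*cos(v) + 10*v^3 + 84*v^2*sin(v)^3 - 30*v^2*sin(v)^2*cos(v) - 10*v^2*sin(v)^2 + 50*v^2*sin(v)*cos(v) - 50*v^2*sin(v) + 10*v^2*cos(v) + 8*v^2 + 112*v*sin(v)^3*cos(v) - 50*v*sin(v)^3 - 140*v*sin(v)^2*cos(v) + 20*v*sin(v)^2 - 52*v*sin(v)*cos(v) + 40*v*sin(v) + 140*sin(v)^4 - 28*sin(v)^3 + 10*sin(v)^2*cos(v) - 112*sin(v)^2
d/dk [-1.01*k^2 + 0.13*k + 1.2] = 0.13 - 2.02*k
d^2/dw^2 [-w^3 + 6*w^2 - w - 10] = 12 - 6*w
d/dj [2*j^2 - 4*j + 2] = 4*j - 4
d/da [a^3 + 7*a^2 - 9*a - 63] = 3*a^2 + 14*a - 9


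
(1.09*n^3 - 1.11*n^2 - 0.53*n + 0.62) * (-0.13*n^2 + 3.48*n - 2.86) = -0.1417*n^5 + 3.9375*n^4 - 6.9113*n^3 + 1.2496*n^2 + 3.6734*n - 1.7732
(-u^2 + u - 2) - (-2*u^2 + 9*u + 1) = u^2 - 8*u - 3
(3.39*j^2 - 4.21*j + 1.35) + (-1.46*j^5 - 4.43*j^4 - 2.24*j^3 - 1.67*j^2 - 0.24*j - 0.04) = -1.46*j^5 - 4.43*j^4 - 2.24*j^3 + 1.72*j^2 - 4.45*j + 1.31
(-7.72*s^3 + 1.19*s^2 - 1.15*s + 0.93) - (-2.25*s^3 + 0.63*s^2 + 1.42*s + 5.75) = -5.47*s^3 + 0.56*s^2 - 2.57*s - 4.82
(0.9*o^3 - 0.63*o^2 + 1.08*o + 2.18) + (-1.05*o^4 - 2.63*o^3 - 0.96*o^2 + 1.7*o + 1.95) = -1.05*o^4 - 1.73*o^3 - 1.59*o^2 + 2.78*o + 4.13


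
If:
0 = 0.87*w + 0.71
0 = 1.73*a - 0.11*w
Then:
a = -0.05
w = -0.82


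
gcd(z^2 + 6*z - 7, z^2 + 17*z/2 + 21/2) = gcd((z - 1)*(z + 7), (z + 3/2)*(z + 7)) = z + 7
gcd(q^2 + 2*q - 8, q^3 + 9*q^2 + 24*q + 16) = q + 4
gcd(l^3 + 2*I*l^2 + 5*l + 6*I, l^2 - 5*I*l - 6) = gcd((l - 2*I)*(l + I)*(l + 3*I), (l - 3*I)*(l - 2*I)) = l - 2*I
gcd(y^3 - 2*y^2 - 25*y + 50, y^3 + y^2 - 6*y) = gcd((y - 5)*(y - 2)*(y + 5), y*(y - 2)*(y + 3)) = y - 2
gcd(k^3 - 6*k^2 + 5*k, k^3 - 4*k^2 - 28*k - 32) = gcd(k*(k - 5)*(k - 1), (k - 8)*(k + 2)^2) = 1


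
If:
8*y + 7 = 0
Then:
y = -7/8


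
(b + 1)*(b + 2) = b^2 + 3*b + 2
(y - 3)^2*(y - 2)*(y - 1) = y^4 - 9*y^3 + 29*y^2 - 39*y + 18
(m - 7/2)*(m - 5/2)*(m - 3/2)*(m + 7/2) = m^4 - 4*m^3 - 17*m^2/2 + 49*m - 735/16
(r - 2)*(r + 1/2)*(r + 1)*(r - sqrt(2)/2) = r^4 - sqrt(2)*r^3/2 - r^3/2 - 5*r^2/2 + sqrt(2)*r^2/4 - r + 5*sqrt(2)*r/4 + sqrt(2)/2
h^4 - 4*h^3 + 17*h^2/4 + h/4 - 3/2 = (h - 2)*(h - 3/2)*(h - 1)*(h + 1/2)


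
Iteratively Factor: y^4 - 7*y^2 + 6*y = (y - 2)*(y^3 + 2*y^2 - 3*y) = y*(y - 2)*(y^2 + 2*y - 3) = y*(y - 2)*(y + 3)*(y - 1)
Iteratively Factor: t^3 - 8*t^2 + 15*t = (t - 3)*(t^2 - 5*t) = t*(t - 3)*(t - 5)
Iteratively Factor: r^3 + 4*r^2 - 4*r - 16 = (r + 4)*(r^2 - 4) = (r + 2)*(r + 4)*(r - 2)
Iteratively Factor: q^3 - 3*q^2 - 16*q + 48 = (q - 4)*(q^2 + q - 12) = (q - 4)*(q - 3)*(q + 4)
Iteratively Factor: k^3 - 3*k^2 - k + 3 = (k - 3)*(k^2 - 1) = (k - 3)*(k - 1)*(k + 1)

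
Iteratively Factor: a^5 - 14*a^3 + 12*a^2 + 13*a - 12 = (a - 1)*(a^4 + a^3 - 13*a^2 - a + 12) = (a - 1)*(a + 4)*(a^3 - 3*a^2 - a + 3) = (a - 1)^2*(a + 4)*(a^2 - 2*a - 3) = (a - 3)*(a - 1)^2*(a + 4)*(a + 1)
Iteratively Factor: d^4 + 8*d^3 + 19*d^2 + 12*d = (d)*(d^3 + 8*d^2 + 19*d + 12) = d*(d + 3)*(d^2 + 5*d + 4) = d*(d + 1)*(d + 3)*(d + 4)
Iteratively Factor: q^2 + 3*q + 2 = (q + 1)*(q + 2)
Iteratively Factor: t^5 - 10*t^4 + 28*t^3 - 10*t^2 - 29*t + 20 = (t - 4)*(t^4 - 6*t^3 + 4*t^2 + 6*t - 5) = (t - 5)*(t - 4)*(t^3 - t^2 - t + 1) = (t - 5)*(t - 4)*(t - 1)*(t^2 - 1) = (t - 5)*(t - 4)*(t - 1)^2*(t + 1)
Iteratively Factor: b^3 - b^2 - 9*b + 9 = (b - 1)*(b^2 - 9) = (b - 3)*(b - 1)*(b + 3)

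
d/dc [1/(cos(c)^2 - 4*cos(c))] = 2*(cos(c) - 2)*sin(c)/((cos(c) - 4)^2*cos(c)^2)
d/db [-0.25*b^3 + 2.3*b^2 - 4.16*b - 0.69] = -0.75*b^2 + 4.6*b - 4.16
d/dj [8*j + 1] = 8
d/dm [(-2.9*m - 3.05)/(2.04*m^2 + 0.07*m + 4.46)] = (5.916*m^2 + 12.444*m - 12.7205)/(4.1616*m^4 + 0.2856*m^3 + 18.2017*m^2 + 0.6244*m + 19.8916)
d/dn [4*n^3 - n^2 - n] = 12*n^2 - 2*n - 1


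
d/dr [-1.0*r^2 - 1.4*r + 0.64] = -2.0*r - 1.4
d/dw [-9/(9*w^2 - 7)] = 162*w/(9*w^2 - 7)^2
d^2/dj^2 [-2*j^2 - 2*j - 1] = -4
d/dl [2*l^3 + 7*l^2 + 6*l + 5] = 6*l^2 + 14*l + 6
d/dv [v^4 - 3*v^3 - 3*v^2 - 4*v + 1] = 4*v^3 - 9*v^2 - 6*v - 4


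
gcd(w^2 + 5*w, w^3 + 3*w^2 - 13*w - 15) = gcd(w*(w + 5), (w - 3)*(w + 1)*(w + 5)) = w + 5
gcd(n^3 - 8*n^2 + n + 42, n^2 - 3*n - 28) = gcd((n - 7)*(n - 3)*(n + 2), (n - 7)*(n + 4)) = n - 7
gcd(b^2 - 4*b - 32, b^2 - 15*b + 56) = b - 8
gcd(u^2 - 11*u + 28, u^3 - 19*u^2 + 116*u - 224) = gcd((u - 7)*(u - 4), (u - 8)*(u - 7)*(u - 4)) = u^2 - 11*u + 28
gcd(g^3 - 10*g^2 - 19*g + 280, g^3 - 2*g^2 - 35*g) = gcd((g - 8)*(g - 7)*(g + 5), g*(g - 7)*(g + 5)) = g^2 - 2*g - 35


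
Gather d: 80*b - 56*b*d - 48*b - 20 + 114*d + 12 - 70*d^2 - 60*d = 32*b - 70*d^2 + d*(54 - 56*b) - 8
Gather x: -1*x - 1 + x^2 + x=x^2 - 1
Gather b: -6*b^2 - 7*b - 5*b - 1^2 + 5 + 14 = -6*b^2 - 12*b + 18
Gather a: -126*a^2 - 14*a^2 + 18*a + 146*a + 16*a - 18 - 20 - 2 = -140*a^2 + 180*a - 40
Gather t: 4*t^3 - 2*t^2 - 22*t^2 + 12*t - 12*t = 4*t^3 - 24*t^2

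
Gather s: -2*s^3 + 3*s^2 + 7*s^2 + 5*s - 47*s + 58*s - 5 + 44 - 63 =-2*s^3 + 10*s^2 + 16*s - 24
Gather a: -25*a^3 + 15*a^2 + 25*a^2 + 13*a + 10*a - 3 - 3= -25*a^3 + 40*a^2 + 23*a - 6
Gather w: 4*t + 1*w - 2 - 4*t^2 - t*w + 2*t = -4*t^2 + 6*t + w*(1 - t) - 2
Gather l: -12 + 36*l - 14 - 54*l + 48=22 - 18*l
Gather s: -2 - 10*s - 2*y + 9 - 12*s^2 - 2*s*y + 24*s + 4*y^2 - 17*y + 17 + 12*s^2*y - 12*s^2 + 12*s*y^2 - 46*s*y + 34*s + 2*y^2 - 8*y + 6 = s^2*(12*y - 24) + s*(12*y^2 - 48*y + 48) + 6*y^2 - 27*y + 30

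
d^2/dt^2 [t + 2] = 0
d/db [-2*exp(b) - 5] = -2*exp(b)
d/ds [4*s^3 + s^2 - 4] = 2*s*(6*s + 1)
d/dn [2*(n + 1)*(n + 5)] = 4*n + 12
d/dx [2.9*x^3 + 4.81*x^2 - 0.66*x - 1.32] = 8.7*x^2 + 9.62*x - 0.66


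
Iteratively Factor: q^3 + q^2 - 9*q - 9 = (q + 3)*(q^2 - 2*q - 3) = (q + 1)*(q + 3)*(q - 3)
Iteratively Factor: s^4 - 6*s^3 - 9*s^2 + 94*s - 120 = (s + 4)*(s^3 - 10*s^2 + 31*s - 30) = (s - 3)*(s + 4)*(s^2 - 7*s + 10) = (s - 5)*(s - 3)*(s + 4)*(s - 2)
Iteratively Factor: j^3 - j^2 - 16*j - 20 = (j + 2)*(j^2 - 3*j - 10) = (j + 2)^2*(j - 5)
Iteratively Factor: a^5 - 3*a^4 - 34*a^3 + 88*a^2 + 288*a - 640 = (a - 4)*(a^4 + a^3 - 30*a^2 - 32*a + 160) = (a - 4)*(a - 2)*(a^3 + 3*a^2 - 24*a - 80) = (a - 4)*(a - 2)*(a + 4)*(a^2 - a - 20) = (a - 4)*(a - 2)*(a + 4)^2*(a - 5)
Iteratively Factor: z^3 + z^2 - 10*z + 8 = (z + 4)*(z^2 - 3*z + 2) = (z - 2)*(z + 4)*(z - 1)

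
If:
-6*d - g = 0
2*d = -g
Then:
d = 0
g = 0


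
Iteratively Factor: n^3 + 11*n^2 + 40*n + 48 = (n + 4)*(n^2 + 7*n + 12) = (n + 4)^2*(n + 3)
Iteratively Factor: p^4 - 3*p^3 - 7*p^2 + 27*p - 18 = (p - 1)*(p^3 - 2*p^2 - 9*p + 18) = (p - 2)*(p - 1)*(p^2 - 9) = (p - 3)*(p - 2)*(p - 1)*(p + 3)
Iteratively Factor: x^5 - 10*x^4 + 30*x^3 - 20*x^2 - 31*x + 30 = (x - 3)*(x^4 - 7*x^3 + 9*x^2 + 7*x - 10) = (x - 3)*(x - 2)*(x^3 - 5*x^2 - x + 5) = (x - 3)*(x - 2)*(x - 1)*(x^2 - 4*x - 5) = (x - 3)*(x - 2)*(x - 1)*(x + 1)*(x - 5)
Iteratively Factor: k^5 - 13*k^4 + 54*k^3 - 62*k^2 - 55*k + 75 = (k + 1)*(k^4 - 14*k^3 + 68*k^2 - 130*k + 75) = (k - 3)*(k + 1)*(k^3 - 11*k^2 + 35*k - 25) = (k - 3)*(k - 1)*(k + 1)*(k^2 - 10*k + 25) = (k - 5)*(k - 3)*(k - 1)*(k + 1)*(k - 5)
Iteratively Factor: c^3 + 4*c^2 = (c + 4)*(c^2) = c*(c + 4)*(c)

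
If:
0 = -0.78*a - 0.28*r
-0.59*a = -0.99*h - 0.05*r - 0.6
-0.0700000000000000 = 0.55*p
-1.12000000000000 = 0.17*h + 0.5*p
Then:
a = -7.61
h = -6.21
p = -0.13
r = 21.21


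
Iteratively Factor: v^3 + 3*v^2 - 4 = (v + 2)*(v^2 + v - 2) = (v - 1)*(v + 2)*(v + 2)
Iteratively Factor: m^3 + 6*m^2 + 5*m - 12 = (m - 1)*(m^2 + 7*m + 12) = (m - 1)*(m + 3)*(m + 4)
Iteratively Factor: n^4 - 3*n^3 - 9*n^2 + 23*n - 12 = (n - 1)*(n^3 - 2*n^2 - 11*n + 12) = (n - 1)^2*(n^2 - n - 12) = (n - 1)^2*(n + 3)*(n - 4)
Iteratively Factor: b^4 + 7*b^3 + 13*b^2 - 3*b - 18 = (b + 3)*(b^3 + 4*b^2 + b - 6) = (b + 3)^2*(b^2 + b - 2) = (b - 1)*(b + 3)^2*(b + 2)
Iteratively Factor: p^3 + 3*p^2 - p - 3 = (p + 1)*(p^2 + 2*p - 3) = (p - 1)*(p + 1)*(p + 3)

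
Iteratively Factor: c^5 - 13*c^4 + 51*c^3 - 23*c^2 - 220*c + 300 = (c - 5)*(c^4 - 8*c^3 + 11*c^2 + 32*c - 60) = (c - 5)*(c - 3)*(c^3 - 5*c^2 - 4*c + 20) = (c - 5)*(c - 3)*(c - 2)*(c^2 - 3*c - 10) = (c - 5)^2*(c - 3)*(c - 2)*(c + 2)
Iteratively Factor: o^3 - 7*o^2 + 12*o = (o)*(o^2 - 7*o + 12) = o*(o - 4)*(o - 3)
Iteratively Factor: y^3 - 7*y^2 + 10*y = (y - 2)*(y^2 - 5*y) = (y - 5)*(y - 2)*(y)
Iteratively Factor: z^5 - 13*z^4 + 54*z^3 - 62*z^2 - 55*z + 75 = (z + 1)*(z^4 - 14*z^3 + 68*z^2 - 130*z + 75) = (z - 3)*(z + 1)*(z^3 - 11*z^2 + 35*z - 25) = (z - 3)*(z - 1)*(z + 1)*(z^2 - 10*z + 25) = (z - 5)*(z - 3)*(z - 1)*(z + 1)*(z - 5)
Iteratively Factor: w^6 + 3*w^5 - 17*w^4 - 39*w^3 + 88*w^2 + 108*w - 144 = (w - 1)*(w^5 + 4*w^4 - 13*w^3 - 52*w^2 + 36*w + 144) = (w - 3)*(w - 1)*(w^4 + 7*w^3 + 8*w^2 - 28*w - 48) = (w - 3)*(w - 1)*(w + 4)*(w^3 + 3*w^2 - 4*w - 12) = (w - 3)*(w - 1)*(w + 2)*(w + 4)*(w^2 + w - 6) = (w - 3)*(w - 1)*(w + 2)*(w + 3)*(w + 4)*(w - 2)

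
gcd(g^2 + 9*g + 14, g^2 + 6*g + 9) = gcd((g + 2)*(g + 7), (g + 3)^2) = 1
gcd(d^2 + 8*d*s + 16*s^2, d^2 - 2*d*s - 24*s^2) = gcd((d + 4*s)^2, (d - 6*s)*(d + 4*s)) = d + 4*s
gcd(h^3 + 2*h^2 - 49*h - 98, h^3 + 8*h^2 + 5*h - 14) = h^2 + 9*h + 14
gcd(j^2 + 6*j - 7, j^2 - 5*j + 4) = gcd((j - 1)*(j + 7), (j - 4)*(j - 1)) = j - 1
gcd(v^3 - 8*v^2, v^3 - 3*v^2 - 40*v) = v^2 - 8*v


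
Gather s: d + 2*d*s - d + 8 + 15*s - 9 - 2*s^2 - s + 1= -2*s^2 + s*(2*d + 14)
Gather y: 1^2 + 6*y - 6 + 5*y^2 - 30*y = 5*y^2 - 24*y - 5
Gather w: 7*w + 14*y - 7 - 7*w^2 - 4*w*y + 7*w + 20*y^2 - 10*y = -7*w^2 + w*(14 - 4*y) + 20*y^2 + 4*y - 7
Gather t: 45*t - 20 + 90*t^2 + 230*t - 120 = 90*t^2 + 275*t - 140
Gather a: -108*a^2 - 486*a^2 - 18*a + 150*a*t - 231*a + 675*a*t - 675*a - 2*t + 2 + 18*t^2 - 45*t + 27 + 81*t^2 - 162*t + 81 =-594*a^2 + a*(825*t - 924) + 99*t^2 - 209*t + 110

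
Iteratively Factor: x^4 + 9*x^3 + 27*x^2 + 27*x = (x + 3)*(x^3 + 6*x^2 + 9*x) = (x + 3)^2*(x^2 + 3*x) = x*(x + 3)^2*(x + 3)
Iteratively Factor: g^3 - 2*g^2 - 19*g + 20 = (g - 1)*(g^2 - g - 20) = (g - 5)*(g - 1)*(g + 4)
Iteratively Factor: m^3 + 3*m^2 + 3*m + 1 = (m + 1)*(m^2 + 2*m + 1) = (m + 1)^2*(m + 1)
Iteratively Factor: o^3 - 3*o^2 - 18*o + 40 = (o - 2)*(o^2 - o - 20) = (o - 2)*(o + 4)*(o - 5)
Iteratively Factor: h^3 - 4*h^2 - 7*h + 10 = (h - 1)*(h^2 - 3*h - 10) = (h - 1)*(h + 2)*(h - 5)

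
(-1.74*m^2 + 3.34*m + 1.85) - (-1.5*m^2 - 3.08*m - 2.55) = -0.24*m^2 + 6.42*m + 4.4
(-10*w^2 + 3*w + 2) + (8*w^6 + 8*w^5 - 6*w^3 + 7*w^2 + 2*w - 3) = 8*w^6 + 8*w^5 - 6*w^3 - 3*w^2 + 5*w - 1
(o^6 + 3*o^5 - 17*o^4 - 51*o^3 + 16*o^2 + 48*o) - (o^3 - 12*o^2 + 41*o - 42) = o^6 + 3*o^5 - 17*o^4 - 52*o^3 + 28*o^2 + 7*o + 42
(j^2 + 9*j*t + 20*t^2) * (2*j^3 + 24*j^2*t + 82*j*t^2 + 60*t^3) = 2*j^5 + 42*j^4*t + 338*j^3*t^2 + 1278*j^2*t^3 + 2180*j*t^4 + 1200*t^5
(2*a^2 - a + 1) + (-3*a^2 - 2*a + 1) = -a^2 - 3*a + 2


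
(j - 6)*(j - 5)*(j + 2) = j^3 - 9*j^2 + 8*j + 60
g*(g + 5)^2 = g^3 + 10*g^2 + 25*g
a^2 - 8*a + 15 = (a - 5)*(a - 3)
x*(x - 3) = x^2 - 3*x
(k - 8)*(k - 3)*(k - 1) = k^3 - 12*k^2 + 35*k - 24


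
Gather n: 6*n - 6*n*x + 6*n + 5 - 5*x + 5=n*(12 - 6*x) - 5*x + 10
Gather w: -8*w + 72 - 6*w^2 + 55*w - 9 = -6*w^2 + 47*w + 63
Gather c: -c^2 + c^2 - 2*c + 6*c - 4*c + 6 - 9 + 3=0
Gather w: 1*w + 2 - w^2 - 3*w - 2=-w^2 - 2*w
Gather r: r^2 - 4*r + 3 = r^2 - 4*r + 3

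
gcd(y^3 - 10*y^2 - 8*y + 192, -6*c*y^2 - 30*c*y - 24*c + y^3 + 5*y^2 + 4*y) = y + 4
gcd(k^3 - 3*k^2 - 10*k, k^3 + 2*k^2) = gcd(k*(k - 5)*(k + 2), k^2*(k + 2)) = k^2 + 2*k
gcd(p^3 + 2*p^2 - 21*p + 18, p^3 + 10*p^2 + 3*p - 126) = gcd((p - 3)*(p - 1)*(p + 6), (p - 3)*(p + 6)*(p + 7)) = p^2 + 3*p - 18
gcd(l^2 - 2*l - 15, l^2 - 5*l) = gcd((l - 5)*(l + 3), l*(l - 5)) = l - 5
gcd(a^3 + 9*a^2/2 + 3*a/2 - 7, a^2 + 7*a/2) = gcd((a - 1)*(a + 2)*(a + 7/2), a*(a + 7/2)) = a + 7/2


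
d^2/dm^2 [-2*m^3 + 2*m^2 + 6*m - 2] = 4 - 12*m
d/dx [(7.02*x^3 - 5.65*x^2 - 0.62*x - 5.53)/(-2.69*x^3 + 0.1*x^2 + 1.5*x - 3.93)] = (-14.4965*x^4 + 17.7244*x^3 - 135.8059*x^2 + 45.515*x + 10.7316)/(7.2361*x^6 - 0.538*x^5 - 8.06*x^4 + 21.4434*x^3 + 1.464*x^2 - 11.79*x + 15.4449)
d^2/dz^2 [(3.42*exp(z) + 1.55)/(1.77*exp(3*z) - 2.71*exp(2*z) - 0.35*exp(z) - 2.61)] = (42.858072*exp(6*z) - 5.51018700000003*exp(5*z) - 48.192153*exp(4*z) + 245.760962*exp(3*z) - 76.284672*exp(2*z) - 46.787515*exp(z) + 21.881457)*exp(z)/(5.545233*exp(9*z) - 25.470477*exp(8*z) + 35.707626*exp(7*z) - 34.360048*exp(6*z) + 68.055492*exp(5*z) - 48.798858*exp(4*z) + 21.275866*exp(3*z) - 56.341548*exp(2*z) - 7.152705*exp(z) - 17.779581)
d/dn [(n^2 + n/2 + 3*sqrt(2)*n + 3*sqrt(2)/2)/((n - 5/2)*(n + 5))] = (-12*sqrt(2)*n^2 + 8*n^2 - 100*n - 12*sqrt(2)*n - 165*sqrt(2) - 25)/(4*n^4 + 20*n^3 - 75*n^2 - 250*n + 625)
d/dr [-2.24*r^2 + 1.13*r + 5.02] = 1.13 - 4.48*r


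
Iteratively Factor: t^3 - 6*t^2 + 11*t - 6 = (t - 3)*(t^2 - 3*t + 2) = (t - 3)*(t - 2)*(t - 1)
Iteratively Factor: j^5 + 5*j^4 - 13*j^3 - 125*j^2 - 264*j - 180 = (j + 3)*(j^4 + 2*j^3 - 19*j^2 - 68*j - 60) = (j + 3)^2*(j^3 - j^2 - 16*j - 20) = (j - 5)*(j + 3)^2*(j^2 + 4*j + 4) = (j - 5)*(j + 2)*(j + 3)^2*(j + 2)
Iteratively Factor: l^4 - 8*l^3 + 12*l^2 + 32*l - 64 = (l - 4)*(l^3 - 4*l^2 - 4*l + 16) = (l - 4)*(l - 2)*(l^2 - 2*l - 8) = (l - 4)*(l - 2)*(l + 2)*(l - 4)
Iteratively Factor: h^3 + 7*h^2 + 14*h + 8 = (h + 2)*(h^2 + 5*h + 4) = (h + 1)*(h + 2)*(h + 4)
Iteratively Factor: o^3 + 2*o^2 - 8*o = (o + 4)*(o^2 - 2*o) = (o - 2)*(o + 4)*(o)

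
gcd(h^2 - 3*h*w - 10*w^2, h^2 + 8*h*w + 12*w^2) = h + 2*w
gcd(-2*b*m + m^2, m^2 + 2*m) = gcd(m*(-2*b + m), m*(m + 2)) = m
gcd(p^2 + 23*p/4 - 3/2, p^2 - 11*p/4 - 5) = 1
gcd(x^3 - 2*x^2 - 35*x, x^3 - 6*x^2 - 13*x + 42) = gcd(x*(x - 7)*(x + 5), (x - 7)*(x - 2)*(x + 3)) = x - 7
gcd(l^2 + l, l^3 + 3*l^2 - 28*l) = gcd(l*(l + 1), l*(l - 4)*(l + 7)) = l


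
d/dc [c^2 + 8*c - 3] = 2*c + 8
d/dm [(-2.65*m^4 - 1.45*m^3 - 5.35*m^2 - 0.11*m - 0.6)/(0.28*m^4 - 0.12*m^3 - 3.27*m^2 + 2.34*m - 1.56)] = (0.724*m^6 + 20.327*m^5 - 14.4111*m^4 + 10.3956*m^3 - 6.3087*m^2 + 12.768*m + 1.5756)/(0.0784*m^8 - 0.0672*m^7 - 1.8168*m^6 + 2.0952*m^5 + 9.2577*m^4 - 14.9292*m^3 + 15.678*m^2 - 7.3008*m + 2.4336)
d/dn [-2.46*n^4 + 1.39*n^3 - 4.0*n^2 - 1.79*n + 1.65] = -9.84*n^3 + 4.17*n^2 - 8.0*n - 1.79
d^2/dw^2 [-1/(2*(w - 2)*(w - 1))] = (-(w - 2)^2 - (w - 2)*(w - 1) - (w - 1)^2)/((w - 2)^3*(w - 1)^3)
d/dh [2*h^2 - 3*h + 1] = 4*h - 3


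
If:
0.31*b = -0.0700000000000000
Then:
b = -0.23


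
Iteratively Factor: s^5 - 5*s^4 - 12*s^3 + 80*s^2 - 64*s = (s - 4)*(s^4 - s^3 - 16*s^2 + 16*s) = s*(s - 4)*(s^3 - s^2 - 16*s + 16) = s*(s - 4)*(s - 1)*(s^2 - 16) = s*(s - 4)*(s - 1)*(s + 4)*(s - 4)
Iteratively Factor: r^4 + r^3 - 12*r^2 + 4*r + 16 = (r - 2)*(r^3 + 3*r^2 - 6*r - 8) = (r - 2)*(r + 4)*(r^2 - r - 2) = (r - 2)*(r + 1)*(r + 4)*(r - 2)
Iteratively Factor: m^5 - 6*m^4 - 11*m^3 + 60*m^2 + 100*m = (m - 5)*(m^4 - m^3 - 16*m^2 - 20*m) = (m - 5)*(m + 2)*(m^3 - 3*m^2 - 10*m) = (m - 5)^2*(m + 2)*(m^2 + 2*m) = m*(m - 5)^2*(m + 2)*(m + 2)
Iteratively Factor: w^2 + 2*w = (w + 2)*(w)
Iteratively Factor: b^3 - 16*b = (b + 4)*(b^2 - 4*b) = (b - 4)*(b + 4)*(b)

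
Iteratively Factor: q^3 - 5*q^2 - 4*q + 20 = (q - 5)*(q^2 - 4) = (q - 5)*(q + 2)*(q - 2)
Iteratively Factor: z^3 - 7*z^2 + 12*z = (z - 4)*(z^2 - 3*z) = z*(z - 4)*(z - 3)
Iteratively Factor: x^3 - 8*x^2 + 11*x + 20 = (x - 5)*(x^2 - 3*x - 4) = (x - 5)*(x - 4)*(x + 1)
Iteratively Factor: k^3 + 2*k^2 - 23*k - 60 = (k + 4)*(k^2 - 2*k - 15) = (k + 3)*(k + 4)*(k - 5)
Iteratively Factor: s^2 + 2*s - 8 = (s - 2)*(s + 4)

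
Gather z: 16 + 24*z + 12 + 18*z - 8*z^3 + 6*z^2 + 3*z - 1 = -8*z^3 + 6*z^2 + 45*z + 27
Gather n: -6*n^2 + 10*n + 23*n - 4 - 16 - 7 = -6*n^2 + 33*n - 27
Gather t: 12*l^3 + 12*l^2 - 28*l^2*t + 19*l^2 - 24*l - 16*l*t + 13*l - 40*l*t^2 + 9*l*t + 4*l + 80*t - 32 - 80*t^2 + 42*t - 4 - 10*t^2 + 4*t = 12*l^3 + 31*l^2 - 7*l + t^2*(-40*l - 90) + t*(-28*l^2 - 7*l + 126) - 36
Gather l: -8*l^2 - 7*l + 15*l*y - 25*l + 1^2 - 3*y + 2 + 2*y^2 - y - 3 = -8*l^2 + l*(15*y - 32) + 2*y^2 - 4*y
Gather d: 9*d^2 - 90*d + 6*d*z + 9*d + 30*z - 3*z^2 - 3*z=9*d^2 + d*(6*z - 81) - 3*z^2 + 27*z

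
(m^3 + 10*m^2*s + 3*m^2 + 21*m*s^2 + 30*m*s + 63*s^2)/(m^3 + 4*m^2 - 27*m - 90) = (m^2 + 10*m*s + 21*s^2)/(m^2 + m - 30)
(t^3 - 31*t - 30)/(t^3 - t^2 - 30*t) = (t + 1)/t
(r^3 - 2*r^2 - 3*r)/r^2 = r - 2 - 3/r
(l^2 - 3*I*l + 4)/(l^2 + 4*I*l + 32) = (l + I)/(l + 8*I)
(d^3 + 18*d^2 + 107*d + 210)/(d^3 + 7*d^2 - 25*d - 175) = (d + 6)/(d - 5)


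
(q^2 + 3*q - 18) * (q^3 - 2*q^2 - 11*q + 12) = q^5 + q^4 - 35*q^3 + 15*q^2 + 234*q - 216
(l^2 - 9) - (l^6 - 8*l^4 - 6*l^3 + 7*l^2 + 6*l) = -l^6 + 8*l^4 + 6*l^3 - 6*l^2 - 6*l - 9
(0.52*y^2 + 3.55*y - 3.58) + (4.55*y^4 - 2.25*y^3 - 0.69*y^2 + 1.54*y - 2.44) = 4.55*y^4 - 2.25*y^3 - 0.17*y^2 + 5.09*y - 6.02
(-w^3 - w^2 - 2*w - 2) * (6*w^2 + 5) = -6*w^5 - 6*w^4 - 17*w^3 - 17*w^2 - 10*w - 10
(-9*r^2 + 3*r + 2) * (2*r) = -18*r^3 + 6*r^2 + 4*r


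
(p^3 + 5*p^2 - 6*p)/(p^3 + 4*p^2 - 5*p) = (p + 6)/(p + 5)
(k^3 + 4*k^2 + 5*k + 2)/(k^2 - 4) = (k^2 + 2*k + 1)/(k - 2)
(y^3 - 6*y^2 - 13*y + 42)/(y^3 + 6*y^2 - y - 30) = (y - 7)/(y + 5)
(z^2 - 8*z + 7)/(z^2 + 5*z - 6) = (z - 7)/(z + 6)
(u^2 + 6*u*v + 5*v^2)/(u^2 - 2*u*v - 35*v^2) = (u + v)/(u - 7*v)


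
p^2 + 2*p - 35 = (p - 5)*(p + 7)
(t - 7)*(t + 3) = t^2 - 4*t - 21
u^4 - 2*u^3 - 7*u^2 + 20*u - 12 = (u - 2)^2*(u - 1)*(u + 3)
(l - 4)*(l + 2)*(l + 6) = l^3 + 4*l^2 - 20*l - 48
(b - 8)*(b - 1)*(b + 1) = b^3 - 8*b^2 - b + 8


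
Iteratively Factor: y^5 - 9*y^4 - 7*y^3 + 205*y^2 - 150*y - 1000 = (y - 5)*(y^4 - 4*y^3 - 27*y^2 + 70*y + 200) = (y - 5)^2*(y^3 + y^2 - 22*y - 40) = (y - 5)^2*(y + 2)*(y^2 - y - 20) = (y - 5)^2*(y + 2)*(y + 4)*(y - 5)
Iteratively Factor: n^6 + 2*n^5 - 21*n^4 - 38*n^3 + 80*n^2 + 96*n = (n - 2)*(n^5 + 4*n^4 - 13*n^3 - 64*n^2 - 48*n) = (n - 4)*(n - 2)*(n^4 + 8*n^3 + 19*n^2 + 12*n) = (n - 4)*(n - 2)*(n + 4)*(n^3 + 4*n^2 + 3*n) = (n - 4)*(n - 2)*(n + 3)*(n + 4)*(n^2 + n) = (n - 4)*(n - 2)*(n + 1)*(n + 3)*(n + 4)*(n)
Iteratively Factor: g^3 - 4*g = (g)*(g^2 - 4) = g*(g - 2)*(g + 2)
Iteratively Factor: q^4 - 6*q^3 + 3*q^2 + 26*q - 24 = (q - 1)*(q^3 - 5*q^2 - 2*q + 24) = (q - 1)*(q + 2)*(q^2 - 7*q + 12) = (q - 3)*(q - 1)*(q + 2)*(q - 4)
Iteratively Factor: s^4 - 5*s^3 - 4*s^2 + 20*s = (s - 5)*(s^3 - 4*s) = (s - 5)*(s + 2)*(s^2 - 2*s) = (s - 5)*(s - 2)*(s + 2)*(s)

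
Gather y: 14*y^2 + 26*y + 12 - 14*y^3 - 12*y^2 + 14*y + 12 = -14*y^3 + 2*y^2 + 40*y + 24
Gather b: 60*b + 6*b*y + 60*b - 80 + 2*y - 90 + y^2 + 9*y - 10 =b*(6*y + 120) + y^2 + 11*y - 180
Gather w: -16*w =-16*w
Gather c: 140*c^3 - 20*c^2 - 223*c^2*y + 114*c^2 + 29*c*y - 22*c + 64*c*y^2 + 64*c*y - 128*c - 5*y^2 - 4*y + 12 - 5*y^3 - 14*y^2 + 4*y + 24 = 140*c^3 + c^2*(94 - 223*y) + c*(64*y^2 + 93*y - 150) - 5*y^3 - 19*y^2 + 36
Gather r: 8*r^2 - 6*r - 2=8*r^2 - 6*r - 2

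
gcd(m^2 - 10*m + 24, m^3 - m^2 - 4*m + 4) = 1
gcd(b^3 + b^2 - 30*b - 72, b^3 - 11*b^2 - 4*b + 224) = b + 4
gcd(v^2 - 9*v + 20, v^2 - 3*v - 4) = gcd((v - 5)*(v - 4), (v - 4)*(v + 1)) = v - 4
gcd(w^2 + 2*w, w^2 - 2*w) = w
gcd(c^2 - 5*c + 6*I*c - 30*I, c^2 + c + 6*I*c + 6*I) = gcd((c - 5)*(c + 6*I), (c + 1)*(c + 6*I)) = c + 6*I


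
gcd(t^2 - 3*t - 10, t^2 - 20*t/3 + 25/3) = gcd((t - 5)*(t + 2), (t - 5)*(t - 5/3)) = t - 5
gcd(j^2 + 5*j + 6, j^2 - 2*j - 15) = j + 3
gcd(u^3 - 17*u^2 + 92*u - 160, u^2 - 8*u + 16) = u - 4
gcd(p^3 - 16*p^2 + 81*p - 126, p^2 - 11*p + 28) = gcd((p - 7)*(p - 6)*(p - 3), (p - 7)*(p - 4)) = p - 7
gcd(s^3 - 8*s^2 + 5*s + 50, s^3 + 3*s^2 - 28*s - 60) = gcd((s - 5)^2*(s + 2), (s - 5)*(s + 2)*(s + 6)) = s^2 - 3*s - 10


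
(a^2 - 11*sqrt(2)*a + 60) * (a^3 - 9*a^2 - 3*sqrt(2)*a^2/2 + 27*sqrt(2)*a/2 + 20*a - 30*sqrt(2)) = a^5 - 25*sqrt(2)*a^4/2 - 9*a^4 + 113*a^3 + 225*sqrt(2)*a^3/2 - 837*a^2 - 340*sqrt(2)*a^2 + 810*sqrt(2)*a + 1860*a - 1800*sqrt(2)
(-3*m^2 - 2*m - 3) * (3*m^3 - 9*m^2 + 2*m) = -9*m^5 + 21*m^4 + 3*m^3 + 23*m^2 - 6*m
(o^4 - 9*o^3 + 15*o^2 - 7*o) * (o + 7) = o^5 - 2*o^4 - 48*o^3 + 98*o^2 - 49*o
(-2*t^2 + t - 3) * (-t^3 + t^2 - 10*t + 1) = 2*t^5 - 3*t^4 + 24*t^3 - 15*t^2 + 31*t - 3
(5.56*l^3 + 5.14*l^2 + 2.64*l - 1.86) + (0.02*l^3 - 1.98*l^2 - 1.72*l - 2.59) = 5.58*l^3 + 3.16*l^2 + 0.92*l - 4.45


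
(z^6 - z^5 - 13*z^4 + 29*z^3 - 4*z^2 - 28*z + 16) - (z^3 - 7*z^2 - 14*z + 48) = z^6 - z^5 - 13*z^4 + 28*z^3 + 3*z^2 - 14*z - 32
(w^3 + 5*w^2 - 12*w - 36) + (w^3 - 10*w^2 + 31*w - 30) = 2*w^3 - 5*w^2 + 19*w - 66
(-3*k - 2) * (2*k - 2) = -6*k^2 + 2*k + 4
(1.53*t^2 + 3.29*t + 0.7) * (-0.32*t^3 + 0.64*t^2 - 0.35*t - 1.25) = -0.4896*t^5 - 0.0735999999999999*t^4 + 1.3461*t^3 - 2.616*t^2 - 4.3575*t - 0.875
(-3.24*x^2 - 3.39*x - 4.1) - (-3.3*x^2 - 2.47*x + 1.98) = 0.0599999999999996*x^2 - 0.92*x - 6.08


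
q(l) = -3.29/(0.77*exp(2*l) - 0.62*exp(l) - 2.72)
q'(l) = -3.29*(-1.54*exp(2*l) + 0.62*exp(l))/(0.77*exp(2*l) - 0.62*exp(l) - 2.72)^2 = (5.0666*exp(l) - 2.0398)*exp(l)/(-0.77*exp(2*l) + 0.62*exp(l) + 2.72)^2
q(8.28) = -0.00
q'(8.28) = 0.00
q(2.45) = -0.04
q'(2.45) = 0.08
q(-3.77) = 1.20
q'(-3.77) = -0.01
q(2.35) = -0.04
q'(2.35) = 0.09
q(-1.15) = 1.16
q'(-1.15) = -0.02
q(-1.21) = 1.16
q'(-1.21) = -0.02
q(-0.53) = 1.17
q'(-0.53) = 0.07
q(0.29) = 1.51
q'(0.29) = 1.34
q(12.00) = 0.00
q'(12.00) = 0.00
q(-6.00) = 1.21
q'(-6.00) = 0.00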